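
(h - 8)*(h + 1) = h^2 - 7*h - 8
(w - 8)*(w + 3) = w^2 - 5*w - 24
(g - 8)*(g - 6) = g^2 - 14*g + 48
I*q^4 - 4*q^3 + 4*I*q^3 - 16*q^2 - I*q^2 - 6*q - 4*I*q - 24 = (q + 4)*(q + 2*I)*(q + 3*I)*(I*q + 1)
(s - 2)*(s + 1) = s^2 - s - 2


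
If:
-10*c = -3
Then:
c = 3/10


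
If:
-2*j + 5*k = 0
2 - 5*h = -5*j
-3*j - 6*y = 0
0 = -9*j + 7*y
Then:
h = 2/5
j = 0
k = 0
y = 0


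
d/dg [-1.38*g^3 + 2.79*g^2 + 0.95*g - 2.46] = -4.14*g^2 + 5.58*g + 0.95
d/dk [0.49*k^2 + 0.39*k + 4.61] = 0.98*k + 0.39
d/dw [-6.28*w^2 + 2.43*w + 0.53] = 2.43 - 12.56*w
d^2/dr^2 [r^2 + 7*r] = 2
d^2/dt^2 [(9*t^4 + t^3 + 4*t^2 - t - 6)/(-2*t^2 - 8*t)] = (-9*t^6 - 108*t^5 - 432*t^4 + t^3 + 18*t^2 + 72*t + 96)/(t^3*(t^3 + 12*t^2 + 48*t + 64))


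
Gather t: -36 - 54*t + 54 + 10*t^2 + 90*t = 10*t^2 + 36*t + 18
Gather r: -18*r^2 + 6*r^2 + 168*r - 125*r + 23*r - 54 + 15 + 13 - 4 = -12*r^2 + 66*r - 30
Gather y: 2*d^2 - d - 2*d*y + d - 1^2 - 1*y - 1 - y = 2*d^2 + y*(-2*d - 2) - 2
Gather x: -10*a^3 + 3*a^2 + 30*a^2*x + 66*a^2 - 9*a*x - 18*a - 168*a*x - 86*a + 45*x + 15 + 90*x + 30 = -10*a^3 + 69*a^2 - 104*a + x*(30*a^2 - 177*a + 135) + 45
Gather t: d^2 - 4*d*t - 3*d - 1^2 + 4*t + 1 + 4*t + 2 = d^2 - 3*d + t*(8 - 4*d) + 2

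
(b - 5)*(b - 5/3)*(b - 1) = b^3 - 23*b^2/3 + 15*b - 25/3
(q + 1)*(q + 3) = q^2 + 4*q + 3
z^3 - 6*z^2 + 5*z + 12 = (z - 4)*(z - 3)*(z + 1)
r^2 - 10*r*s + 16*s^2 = (r - 8*s)*(r - 2*s)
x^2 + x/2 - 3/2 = (x - 1)*(x + 3/2)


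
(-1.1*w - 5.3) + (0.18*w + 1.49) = -0.92*w - 3.81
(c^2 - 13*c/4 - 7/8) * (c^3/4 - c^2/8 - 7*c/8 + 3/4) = c^5/4 - 15*c^4/16 - 11*c^3/16 + 237*c^2/64 - 107*c/64 - 21/32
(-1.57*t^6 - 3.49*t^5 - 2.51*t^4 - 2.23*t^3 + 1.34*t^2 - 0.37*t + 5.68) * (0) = 0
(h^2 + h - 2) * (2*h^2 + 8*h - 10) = 2*h^4 + 10*h^3 - 6*h^2 - 26*h + 20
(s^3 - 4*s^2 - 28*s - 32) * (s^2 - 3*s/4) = s^5 - 19*s^4/4 - 25*s^3 - 11*s^2 + 24*s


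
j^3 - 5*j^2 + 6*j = j*(j - 3)*(j - 2)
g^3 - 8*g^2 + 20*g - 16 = (g - 4)*(g - 2)^2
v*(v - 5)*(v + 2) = v^3 - 3*v^2 - 10*v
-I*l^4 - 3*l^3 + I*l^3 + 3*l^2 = l^2*(l - 3*I)*(-I*l + I)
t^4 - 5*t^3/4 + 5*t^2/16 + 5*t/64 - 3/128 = (t - 3/4)*(t - 1/2)*(t - 1/4)*(t + 1/4)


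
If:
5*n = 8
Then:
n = 8/5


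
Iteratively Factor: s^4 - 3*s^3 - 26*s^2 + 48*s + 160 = (s - 5)*(s^3 + 2*s^2 - 16*s - 32) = (s - 5)*(s - 4)*(s^2 + 6*s + 8) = (s - 5)*(s - 4)*(s + 2)*(s + 4)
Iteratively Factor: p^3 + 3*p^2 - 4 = (p + 2)*(p^2 + p - 2) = (p - 1)*(p + 2)*(p + 2)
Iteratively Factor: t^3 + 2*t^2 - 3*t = (t)*(t^2 + 2*t - 3) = t*(t - 1)*(t + 3)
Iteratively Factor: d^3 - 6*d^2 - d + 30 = (d + 2)*(d^2 - 8*d + 15) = (d - 5)*(d + 2)*(d - 3)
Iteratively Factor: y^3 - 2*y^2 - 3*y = (y - 3)*(y^2 + y) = y*(y - 3)*(y + 1)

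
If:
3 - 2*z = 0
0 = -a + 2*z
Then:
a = 3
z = 3/2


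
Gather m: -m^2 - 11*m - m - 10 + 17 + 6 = -m^2 - 12*m + 13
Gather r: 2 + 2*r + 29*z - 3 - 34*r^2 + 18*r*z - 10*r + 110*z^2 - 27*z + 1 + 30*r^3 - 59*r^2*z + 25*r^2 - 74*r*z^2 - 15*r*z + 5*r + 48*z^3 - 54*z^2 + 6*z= 30*r^3 + r^2*(-59*z - 9) + r*(-74*z^2 + 3*z - 3) + 48*z^3 + 56*z^2 + 8*z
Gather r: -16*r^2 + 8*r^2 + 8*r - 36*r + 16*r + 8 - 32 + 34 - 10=-8*r^2 - 12*r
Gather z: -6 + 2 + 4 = 0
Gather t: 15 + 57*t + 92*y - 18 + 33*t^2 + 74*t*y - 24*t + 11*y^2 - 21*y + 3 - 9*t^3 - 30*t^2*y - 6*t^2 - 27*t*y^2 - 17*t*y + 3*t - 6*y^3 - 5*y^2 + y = -9*t^3 + t^2*(27 - 30*y) + t*(-27*y^2 + 57*y + 36) - 6*y^3 + 6*y^2 + 72*y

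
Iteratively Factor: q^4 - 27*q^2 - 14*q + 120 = (q - 2)*(q^3 + 2*q^2 - 23*q - 60) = (q - 2)*(q + 4)*(q^2 - 2*q - 15) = (q - 2)*(q + 3)*(q + 4)*(q - 5)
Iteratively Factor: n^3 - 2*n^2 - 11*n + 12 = (n + 3)*(n^2 - 5*n + 4) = (n - 1)*(n + 3)*(n - 4)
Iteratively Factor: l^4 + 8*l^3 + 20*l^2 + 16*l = (l)*(l^3 + 8*l^2 + 20*l + 16) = l*(l + 4)*(l^2 + 4*l + 4) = l*(l + 2)*(l + 4)*(l + 2)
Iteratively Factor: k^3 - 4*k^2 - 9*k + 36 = (k - 3)*(k^2 - k - 12) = (k - 3)*(k + 3)*(k - 4)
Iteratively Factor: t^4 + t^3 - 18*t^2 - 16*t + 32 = (t - 4)*(t^3 + 5*t^2 + 2*t - 8) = (t - 4)*(t + 4)*(t^2 + t - 2) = (t - 4)*(t + 2)*(t + 4)*(t - 1)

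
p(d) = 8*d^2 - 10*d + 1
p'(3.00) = 38.00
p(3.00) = 43.00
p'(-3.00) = -58.00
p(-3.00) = 103.00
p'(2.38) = 28.08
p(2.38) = 22.52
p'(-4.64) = -84.24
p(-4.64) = 219.64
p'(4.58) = 63.28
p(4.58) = 123.01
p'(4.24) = 57.84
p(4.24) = 102.42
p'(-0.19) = -13.04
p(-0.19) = 3.19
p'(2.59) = 31.44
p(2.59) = 28.76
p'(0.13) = -7.92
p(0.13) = -0.16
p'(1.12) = 7.92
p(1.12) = -0.16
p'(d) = 16*d - 10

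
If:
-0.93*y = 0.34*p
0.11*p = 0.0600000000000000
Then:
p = 0.55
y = -0.20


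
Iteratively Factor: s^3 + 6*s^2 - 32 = (s + 4)*(s^2 + 2*s - 8) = (s + 4)^2*(s - 2)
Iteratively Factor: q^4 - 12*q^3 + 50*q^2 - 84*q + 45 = (q - 1)*(q^3 - 11*q^2 + 39*q - 45) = (q - 3)*(q - 1)*(q^2 - 8*q + 15) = (q - 3)^2*(q - 1)*(q - 5)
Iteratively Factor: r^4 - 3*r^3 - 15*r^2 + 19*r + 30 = (r + 3)*(r^3 - 6*r^2 + 3*r + 10) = (r + 1)*(r + 3)*(r^2 - 7*r + 10) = (r - 5)*(r + 1)*(r + 3)*(r - 2)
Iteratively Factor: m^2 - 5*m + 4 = (m - 1)*(m - 4)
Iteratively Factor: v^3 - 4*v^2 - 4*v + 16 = (v - 2)*(v^2 - 2*v - 8) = (v - 4)*(v - 2)*(v + 2)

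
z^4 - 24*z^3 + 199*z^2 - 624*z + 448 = (z - 8)^2*(z - 7)*(z - 1)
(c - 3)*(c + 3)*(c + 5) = c^3 + 5*c^2 - 9*c - 45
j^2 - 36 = (j - 6)*(j + 6)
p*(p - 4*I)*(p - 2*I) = p^3 - 6*I*p^2 - 8*p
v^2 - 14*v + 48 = (v - 8)*(v - 6)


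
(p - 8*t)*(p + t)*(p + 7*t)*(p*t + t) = p^4*t + p^3*t - 57*p^2*t^3 - 56*p*t^4 - 57*p*t^3 - 56*t^4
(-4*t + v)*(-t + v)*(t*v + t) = 4*t^3*v + 4*t^3 - 5*t^2*v^2 - 5*t^2*v + t*v^3 + t*v^2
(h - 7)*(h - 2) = h^2 - 9*h + 14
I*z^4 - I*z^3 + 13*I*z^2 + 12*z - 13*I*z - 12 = (z - 3*I)*(z - I)*(z + 4*I)*(I*z - I)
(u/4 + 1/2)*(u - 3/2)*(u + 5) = u^3/4 + 11*u^2/8 - u/8 - 15/4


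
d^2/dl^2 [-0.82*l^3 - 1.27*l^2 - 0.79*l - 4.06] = -4.92*l - 2.54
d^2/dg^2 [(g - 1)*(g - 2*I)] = 2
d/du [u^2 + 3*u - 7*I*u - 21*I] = 2*u + 3 - 7*I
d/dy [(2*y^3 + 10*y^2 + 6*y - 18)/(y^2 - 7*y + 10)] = 2*(y^4 - 14*y^3 - 8*y^2 + 118*y - 33)/(y^4 - 14*y^3 + 69*y^2 - 140*y + 100)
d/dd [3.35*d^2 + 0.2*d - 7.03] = 6.7*d + 0.2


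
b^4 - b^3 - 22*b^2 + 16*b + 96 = (b - 4)*(b - 3)*(b + 2)*(b + 4)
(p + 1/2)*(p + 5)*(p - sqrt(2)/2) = p^3 - sqrt(2)*p^2/2 + 11*p^2/2 - 11*sqrt(2)*p/4 + 5*p/2 - 5*sqrt(2)/4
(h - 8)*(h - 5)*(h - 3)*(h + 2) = h^4 - 14*h^3 + 47*h^2 + 38*h - 240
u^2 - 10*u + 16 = (u - 8)*(u - 2)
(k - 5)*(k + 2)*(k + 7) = k^3 + 4*k^2 - 31*k - 70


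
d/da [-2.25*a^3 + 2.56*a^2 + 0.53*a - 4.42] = -6.75*a^2 + 5.12*a + 0.53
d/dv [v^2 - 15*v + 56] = 2*v - 15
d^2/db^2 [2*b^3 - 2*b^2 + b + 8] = 12*b - 4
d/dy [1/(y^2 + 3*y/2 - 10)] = 2*(-4*y - 3)/(2*y^2 + 3*y - 20)^2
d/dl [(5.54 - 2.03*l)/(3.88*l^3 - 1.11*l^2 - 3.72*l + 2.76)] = (15.7528*l^3 - 66.7389*l^2 + 12.2988*l + 15.006)/(15.0544*l^6 - 8.6136*l^5 - 27.6351*l^4 + 29.676*l^3 + 7.7112*l^2 - 20.5344*l + 7.6176)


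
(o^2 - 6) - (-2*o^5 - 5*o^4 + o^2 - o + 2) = 2*o^5 + 5*o^4 + o - 8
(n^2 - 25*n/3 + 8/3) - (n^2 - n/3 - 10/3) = 6 - 8*n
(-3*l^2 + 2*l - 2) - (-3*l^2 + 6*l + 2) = -4*l - 4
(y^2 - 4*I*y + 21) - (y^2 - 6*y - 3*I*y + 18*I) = 6*y - I*y + 21 - 18*I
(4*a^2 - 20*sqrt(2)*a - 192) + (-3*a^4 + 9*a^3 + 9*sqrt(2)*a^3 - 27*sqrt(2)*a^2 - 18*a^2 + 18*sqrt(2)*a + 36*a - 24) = -3*a^4 + 9*a^3 + 9*sqrt(2)*a^3 - 27*sqrt(2)*a^2 - 14*a^2 - 2*sqrt(2)*a + 36*a - 216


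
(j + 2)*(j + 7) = j^2 + 9*j + 14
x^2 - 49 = (x - 7)*(x + 7)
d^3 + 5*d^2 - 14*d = d*(d - 2)*(d + 7)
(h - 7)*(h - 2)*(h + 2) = h^3 - 7*h^2 - 4*h + 28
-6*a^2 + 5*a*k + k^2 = (-a + k)*(6*a + k)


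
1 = 1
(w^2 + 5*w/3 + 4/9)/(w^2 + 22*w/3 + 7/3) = (w + 4/3)/(w + 7)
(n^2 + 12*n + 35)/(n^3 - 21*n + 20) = (n + 7)/(n^2 - 5*n + 4)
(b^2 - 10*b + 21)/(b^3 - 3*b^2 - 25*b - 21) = (b - 3)/(b^2 + 4*b + 3)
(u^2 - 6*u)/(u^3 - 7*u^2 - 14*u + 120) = u/(u^2 - u - 20)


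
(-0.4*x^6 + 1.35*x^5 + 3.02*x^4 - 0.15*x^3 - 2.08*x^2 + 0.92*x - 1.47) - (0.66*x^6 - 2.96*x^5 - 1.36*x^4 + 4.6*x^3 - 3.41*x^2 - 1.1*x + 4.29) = -1.06*x^6 + 4.31*x^5 + 4.38*x^4 - 4.75*x^3 + 1.33*x^2 + 2.02*x - 5.76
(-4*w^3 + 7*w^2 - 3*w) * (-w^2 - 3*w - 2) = 4*w^5 + 5*w^4 - 10*w^3 - 5*w^2 + 6*w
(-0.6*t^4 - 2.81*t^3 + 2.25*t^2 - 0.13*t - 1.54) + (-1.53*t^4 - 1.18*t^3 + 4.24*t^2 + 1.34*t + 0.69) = -2.13*t^4 - 3.99*t^3 + 6.49*t^2 + 1.21*t - 0.85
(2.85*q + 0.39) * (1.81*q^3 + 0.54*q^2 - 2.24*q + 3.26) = 5.1585*q^4 + 2.2449*q^3 - 6.1734*q^2 + 8.4174*q + 1.2714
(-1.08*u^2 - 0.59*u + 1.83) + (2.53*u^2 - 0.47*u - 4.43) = 1.45*u^2 - 1.06*u - 2.6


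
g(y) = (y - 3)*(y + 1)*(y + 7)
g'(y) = (y - 3)*(y + 1) + (y - 3)*(y + 7) + (y + 1)*(y + 7) = 3*y^2 + 10*y - 17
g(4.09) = 61.53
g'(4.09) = 74.08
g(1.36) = -32.36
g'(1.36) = 2.15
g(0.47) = -27.78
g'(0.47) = -11.64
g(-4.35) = 65.25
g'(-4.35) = -3.73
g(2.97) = -1.19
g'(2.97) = 39.16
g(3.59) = 28.68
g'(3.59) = 57.56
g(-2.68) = 41.22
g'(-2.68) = -22.25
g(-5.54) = 56.61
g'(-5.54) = 19.67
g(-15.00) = -2016.00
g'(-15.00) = 508.00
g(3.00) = 0.00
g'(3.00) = 40.00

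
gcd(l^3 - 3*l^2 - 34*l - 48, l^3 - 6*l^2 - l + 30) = l + 2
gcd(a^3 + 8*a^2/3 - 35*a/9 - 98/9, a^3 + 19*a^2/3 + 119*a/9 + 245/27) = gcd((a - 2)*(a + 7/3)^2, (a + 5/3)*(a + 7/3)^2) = a^2 + 14*a/3 + 49/9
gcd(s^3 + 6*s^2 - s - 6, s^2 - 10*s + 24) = 1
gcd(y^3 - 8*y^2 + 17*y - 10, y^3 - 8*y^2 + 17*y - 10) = y^3 - 8*y^2 + 17*y - 10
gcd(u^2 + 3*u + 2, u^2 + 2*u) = u + 2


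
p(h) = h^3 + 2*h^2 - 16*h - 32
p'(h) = 3*h^2 + 4*h - 16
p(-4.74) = -17.72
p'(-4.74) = 32.44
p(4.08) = 3.93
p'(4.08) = 50.26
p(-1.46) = -7.49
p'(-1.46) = -15.45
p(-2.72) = 6.19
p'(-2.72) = -4.68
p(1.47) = -48.02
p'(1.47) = -3.64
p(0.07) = -33.11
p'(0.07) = -15.71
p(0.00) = -32.00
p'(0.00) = -16.00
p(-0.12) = -30.05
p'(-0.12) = -16.44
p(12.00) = 1792.00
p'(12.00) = 464.00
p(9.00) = 715.00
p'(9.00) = 263.00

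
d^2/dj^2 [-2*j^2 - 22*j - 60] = -4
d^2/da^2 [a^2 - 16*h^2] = 2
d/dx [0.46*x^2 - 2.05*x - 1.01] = 0.92*x - 2.05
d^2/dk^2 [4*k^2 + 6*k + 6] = 8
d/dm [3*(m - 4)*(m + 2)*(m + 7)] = 9*m^2 + 30*m - 66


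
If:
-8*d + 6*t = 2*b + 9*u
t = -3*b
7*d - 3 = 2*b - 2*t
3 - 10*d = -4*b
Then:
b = -9/52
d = 3/13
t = 27/52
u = 7/39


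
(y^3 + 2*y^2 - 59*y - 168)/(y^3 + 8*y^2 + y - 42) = (y - 8)/(y - 2)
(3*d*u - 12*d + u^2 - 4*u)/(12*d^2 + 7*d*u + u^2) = (u - 4)/(4*d + u)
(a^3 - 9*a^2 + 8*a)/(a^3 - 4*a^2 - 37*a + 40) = a/(a + 5)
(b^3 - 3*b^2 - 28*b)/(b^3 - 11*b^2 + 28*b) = (b + 4)/(b - 4)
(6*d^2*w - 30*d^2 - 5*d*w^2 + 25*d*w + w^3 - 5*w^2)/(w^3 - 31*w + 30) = (6*d^2 - 5*d*w + w^2)/(w^2 + 5*w - 6)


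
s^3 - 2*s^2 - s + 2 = (s - 2)*(s - 1)*(s + 1)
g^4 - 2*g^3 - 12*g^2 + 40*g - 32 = (g - 2)^3*(g + 4)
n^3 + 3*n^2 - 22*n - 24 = (n - 4)*(n + 1)*(n + 6)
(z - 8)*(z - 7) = z^2 - 15*z + 56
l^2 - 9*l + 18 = (l - 6)*(l - 3)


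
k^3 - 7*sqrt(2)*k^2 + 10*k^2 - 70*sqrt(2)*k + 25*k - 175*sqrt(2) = (k + 5)^2*(k - 7*sqrt(2))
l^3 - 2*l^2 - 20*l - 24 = (l - 6)*(l + 2)^2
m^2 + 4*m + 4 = (m + 2)^2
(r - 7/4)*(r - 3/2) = r^2 - 13*r/4 + 21/8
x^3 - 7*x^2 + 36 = (x - 6)*(x - 3)*(x + 2)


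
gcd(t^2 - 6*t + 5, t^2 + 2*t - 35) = t - 5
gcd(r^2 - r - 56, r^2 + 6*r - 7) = r + 7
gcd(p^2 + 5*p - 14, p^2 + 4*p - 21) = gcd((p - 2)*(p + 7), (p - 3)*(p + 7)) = p + 7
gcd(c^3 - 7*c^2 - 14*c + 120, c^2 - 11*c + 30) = c^2 - 11*c + 30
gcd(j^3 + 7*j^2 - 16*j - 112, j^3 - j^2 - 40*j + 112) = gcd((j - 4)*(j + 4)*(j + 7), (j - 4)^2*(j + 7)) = j^2 + 3*j - 28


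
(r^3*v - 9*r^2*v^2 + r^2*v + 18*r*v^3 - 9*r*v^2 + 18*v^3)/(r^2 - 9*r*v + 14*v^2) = v*(r^3 - 9*r^2*v + r^2 + 18*r*v^2 - 9*r*v + 18*v^2)/(r^2 - 9*r*v + 14*v^2)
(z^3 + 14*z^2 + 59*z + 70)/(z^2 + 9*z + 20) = (z^2 + 9*z + 14)/(z + 4)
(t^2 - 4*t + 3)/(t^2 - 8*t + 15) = (t - 1)/(t - 5)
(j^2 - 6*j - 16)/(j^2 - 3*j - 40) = (j + 2)/(j + 5)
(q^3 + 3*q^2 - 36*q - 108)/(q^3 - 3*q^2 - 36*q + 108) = (q + 3)/(q - 3)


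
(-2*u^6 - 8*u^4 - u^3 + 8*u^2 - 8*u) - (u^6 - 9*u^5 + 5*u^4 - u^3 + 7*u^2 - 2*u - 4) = -3*u^6 + 9*u^5 - 13*u^4 + u^2 - 6*u + 4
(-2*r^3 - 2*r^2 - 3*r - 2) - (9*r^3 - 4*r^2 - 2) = -11*r^3 + 2*r^2 - 3*r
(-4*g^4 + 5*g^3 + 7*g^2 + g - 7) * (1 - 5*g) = 20*g^5 - 29*g^4 - 30*g^3 + 2*g^2 + 36*g - 7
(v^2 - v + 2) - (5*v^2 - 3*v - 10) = -4*v^2 + 2*v + 12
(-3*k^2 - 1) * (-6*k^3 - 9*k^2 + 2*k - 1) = 18*k^5 + 27*k^4 + 12*k^2 - 2*k + 1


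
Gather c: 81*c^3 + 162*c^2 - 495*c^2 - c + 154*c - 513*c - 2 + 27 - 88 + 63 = 81*c^3 - 333*c^2 - 360*c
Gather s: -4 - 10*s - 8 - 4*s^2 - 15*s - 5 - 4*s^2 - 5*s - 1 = -8*s^2 - 30*s - 18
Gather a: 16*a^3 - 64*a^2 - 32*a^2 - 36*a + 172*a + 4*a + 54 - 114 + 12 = 16*a^3 - 96*a^2 + 140*a - 48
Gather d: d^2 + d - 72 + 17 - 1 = d^2 + d - 56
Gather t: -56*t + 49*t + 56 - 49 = 7 - 7*t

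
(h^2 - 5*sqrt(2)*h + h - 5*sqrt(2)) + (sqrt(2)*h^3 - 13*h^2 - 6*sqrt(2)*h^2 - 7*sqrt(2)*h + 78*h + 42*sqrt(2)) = sqrt(2)*h^3 - 12*h^2 - 6*sqrt(2)*h^2 - 12*sqrt(2)*h + 79*h + 37*sqrt(2)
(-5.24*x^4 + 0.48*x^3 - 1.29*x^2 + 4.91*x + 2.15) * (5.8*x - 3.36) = -30.392*x^5 + 20.3904*x^4 - 9.0948*x^3 + 32.8124*x^2 - 4.0276*x - 7.224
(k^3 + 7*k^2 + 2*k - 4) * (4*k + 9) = 4*k^4 + 37*k^3 + 71*k^2 + 2*k - 36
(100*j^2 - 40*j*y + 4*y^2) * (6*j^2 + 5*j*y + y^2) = 600*j^4 + 260*j^3*y - 76*j^2*y^2 - 20*j*y^3 + 4*y^4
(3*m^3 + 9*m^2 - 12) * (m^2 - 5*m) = 3*m^5 - 6*m^4 - 45*m^3 - 12*m^2 + 60*m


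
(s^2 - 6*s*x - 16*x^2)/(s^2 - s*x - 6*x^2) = (-s + 8*x)/(-s + 3*x)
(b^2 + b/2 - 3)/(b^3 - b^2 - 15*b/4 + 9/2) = 2/(2*b - 3)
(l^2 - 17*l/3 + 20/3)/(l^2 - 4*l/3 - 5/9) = 3*(l - 4)/(3*l + 1)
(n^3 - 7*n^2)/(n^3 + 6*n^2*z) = (n - 7)/(n + 6*z)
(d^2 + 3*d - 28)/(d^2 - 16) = (d + 7)/(d + 4)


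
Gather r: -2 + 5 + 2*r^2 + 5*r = 2*r^2 + 5*r + 3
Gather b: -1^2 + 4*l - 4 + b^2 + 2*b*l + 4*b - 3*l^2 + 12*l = b^2 + b*(2*l + 4) - 3*l^2 + 16*l - 5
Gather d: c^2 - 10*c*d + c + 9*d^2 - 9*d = c^2 + c + 9*d^2 + d*(-10*c - 9)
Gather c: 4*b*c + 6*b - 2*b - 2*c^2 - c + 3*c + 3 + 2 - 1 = 4*b - 2*c^2 + c*(4*b + 2) + 4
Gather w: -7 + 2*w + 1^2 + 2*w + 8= 4*w + 2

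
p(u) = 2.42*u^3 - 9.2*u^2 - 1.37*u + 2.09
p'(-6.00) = 370.39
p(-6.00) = -843.61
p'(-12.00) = 1264.87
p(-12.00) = -5488.03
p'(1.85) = -10.56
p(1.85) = -16.61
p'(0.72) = -10.85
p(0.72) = -2.76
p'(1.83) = -10.73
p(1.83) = -16.40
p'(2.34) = -4.67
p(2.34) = -20.48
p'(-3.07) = 123.54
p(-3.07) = -150.43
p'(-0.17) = 1.97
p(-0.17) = 2.05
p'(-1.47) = 41.37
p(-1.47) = -23.46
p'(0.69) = -10.61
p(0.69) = -2.44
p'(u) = 7.26*u^2 - 18.4*u - 1.37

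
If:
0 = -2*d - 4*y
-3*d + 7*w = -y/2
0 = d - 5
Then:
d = 5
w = 65/28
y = -5/2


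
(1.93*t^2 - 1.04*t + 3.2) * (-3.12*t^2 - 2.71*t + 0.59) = -6.0216*t^4 - 1.9855*t^3 - 6.0269*t^2 - 9.2856*t + 1.888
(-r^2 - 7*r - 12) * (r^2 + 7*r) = -r^4 - 14*r^3 - 61*r^2 - 84*r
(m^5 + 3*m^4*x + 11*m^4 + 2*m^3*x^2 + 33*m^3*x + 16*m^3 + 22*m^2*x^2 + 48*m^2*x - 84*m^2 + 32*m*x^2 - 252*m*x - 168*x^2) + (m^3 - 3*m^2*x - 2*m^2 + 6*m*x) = m^5 + 3*m^4*x + 11*m^4 + 2*m^3*x^2 + 33*m^3*x + 17*m^3 + 22*m^2*x^2 + 45*m^2*x - 86*m^2 + 32*m*x^2 - 246*m*x - 168*x^2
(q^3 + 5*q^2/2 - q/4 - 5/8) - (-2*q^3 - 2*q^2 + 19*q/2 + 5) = 3*q^3 + 9*q^2/2 - 39*q/4 - 45/8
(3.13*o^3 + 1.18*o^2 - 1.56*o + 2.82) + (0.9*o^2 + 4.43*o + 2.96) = 3.13*o^3 + 2.08*o^2 + 2.87*o + 5.78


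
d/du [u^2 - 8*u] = 2*u - 8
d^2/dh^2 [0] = 0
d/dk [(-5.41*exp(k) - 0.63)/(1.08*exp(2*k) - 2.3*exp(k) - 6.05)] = (5.8428*exp(2*k) + 1.3608*exp(k) + 31.2815)*exp(k)/(1.1664*exp(4*k) - 4.968*exp(3*k) - 7.778*exp(2*k) + 27.83*exp(k) + 36.6025)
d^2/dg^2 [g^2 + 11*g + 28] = 2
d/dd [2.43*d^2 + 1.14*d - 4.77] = 4.86*d + 1.14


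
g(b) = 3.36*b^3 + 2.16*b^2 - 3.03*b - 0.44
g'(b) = 10.08*b^2 + 4.32*b - 3.03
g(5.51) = 610.52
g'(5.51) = 326.80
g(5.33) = 553.54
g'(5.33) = 306.36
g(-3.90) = -155.08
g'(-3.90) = 133.44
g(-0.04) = -0.32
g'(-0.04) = -3.19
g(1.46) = 10.20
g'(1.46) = 24.76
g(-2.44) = -29.00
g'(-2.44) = 46.44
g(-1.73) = -6.13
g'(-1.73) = 19.66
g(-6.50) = -812.22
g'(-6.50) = 394.77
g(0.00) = -0.44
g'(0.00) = -3.03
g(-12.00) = -5459.12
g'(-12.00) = 1396.65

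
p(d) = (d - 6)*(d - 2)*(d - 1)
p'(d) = (d - 6)*(d - 2) + (d - 6)*(d - 1) + (d - 2)*(d - 1) = 3*d^2 - 18*d + 20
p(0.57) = -3.34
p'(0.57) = 10.71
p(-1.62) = -72.27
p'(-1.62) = 57.03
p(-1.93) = -91.31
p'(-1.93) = 65.91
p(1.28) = 0.95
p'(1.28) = 1.88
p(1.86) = 0.50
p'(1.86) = -3.10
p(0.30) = -6.78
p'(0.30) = 14.87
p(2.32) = -1.55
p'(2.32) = -5.61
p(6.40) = 9.50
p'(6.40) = 27.68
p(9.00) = 168.00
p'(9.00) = 101.00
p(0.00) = -12.00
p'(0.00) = 20.00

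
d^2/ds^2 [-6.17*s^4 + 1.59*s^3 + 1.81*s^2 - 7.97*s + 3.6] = -74.04*s^2 + 9.54*s + 3.62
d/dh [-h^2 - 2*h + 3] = -2*h - 2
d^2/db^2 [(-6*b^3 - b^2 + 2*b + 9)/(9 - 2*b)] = 6*(8*b^3 - 108*b^2 + 486*b + 3)/(8*b^3 - 108*b^2 + 486*b - 729)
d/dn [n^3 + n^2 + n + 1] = 3*n^2 + 2*n + 1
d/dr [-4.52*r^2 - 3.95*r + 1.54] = -9.04*r - 3.95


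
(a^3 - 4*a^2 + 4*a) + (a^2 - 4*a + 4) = a^3 - 3*a^2 + 4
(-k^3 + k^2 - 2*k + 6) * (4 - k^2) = k^5 - k^4 - 2*k^3 - 2*k^2 - 8*k + 24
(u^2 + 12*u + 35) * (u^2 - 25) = u^4 + 12*u^3 + 10*u^2 - 300*u - 875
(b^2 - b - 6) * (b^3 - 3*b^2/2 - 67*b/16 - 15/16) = b^5 - 5*b^4/2 - 139*b^3/16 + 49*b^2/4 + 417*b/16 + 45/8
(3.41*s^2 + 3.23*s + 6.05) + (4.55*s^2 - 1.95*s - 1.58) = 7.96*s^2 + 1.28*s + 4.47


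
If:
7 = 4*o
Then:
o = 7/4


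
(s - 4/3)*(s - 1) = s^2 - 7*s/3 + 4/3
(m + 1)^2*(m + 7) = m^3 + 9*m^2 + 15*m + 7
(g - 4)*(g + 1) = g^2 - 3*g - 4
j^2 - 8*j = j*(j - 8)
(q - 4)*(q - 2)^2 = q^3 - 8*q^2 + 20*q - 16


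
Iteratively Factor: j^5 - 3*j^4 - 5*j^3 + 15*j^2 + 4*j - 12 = (j + 2)*(j^4 - 5*j^3 + 5*j^2 + 5*j - 6) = (j - 1)*(j + 2)*(j^3 - 4*j^2 + j + 6) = (j - 3)*(j - 1)*(j + 2)*(j^2 - j - 2) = (j - 3)*(j - 1)*(j + 1)*(j + 2)*(j - 2)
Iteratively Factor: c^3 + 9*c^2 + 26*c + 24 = (c + 3)*(c^2 + 6*c + 8) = (c + 3)*(c + 4)*(c + 2)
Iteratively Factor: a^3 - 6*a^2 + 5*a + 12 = (a + 1)*(a^2 - 7*a + 12) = (a - 4)*(a + 1)*(a - 3)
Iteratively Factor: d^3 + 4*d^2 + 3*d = (d + 3)*(d^2 + d) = d*(d + 3)*(d + 1)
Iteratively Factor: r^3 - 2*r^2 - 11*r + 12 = (r - 1)*(r^2 - r - 12) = (r - 4)*(r - 1)*(r + 3)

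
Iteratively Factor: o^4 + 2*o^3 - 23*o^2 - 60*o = (o)*(o^3 + 2*o^2 - 23*o - 60) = o*(o + 3)*(o^2 - o - 20) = o*(o + 3)*(o + 4)*(o - 5)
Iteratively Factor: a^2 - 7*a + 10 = (a - 5)*(a - 2)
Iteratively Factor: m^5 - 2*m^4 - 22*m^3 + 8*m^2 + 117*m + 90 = (m + 3)*(m^4 - 5*m^3 - 7*m^2 + 29*m + 30) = (m + 1)*(m + 3)*(m^3 - 6*m^2 - m + 30) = (m + 1)*(m + 2)*(m + 3)*(m^2 - 8*m + 15) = (m - 5)*(m + 1)*(m + 2)*(m + 3)*(m - 3)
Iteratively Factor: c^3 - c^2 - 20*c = (c)*(c^2 - c - 20) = c*(c + 4)*(c - 5)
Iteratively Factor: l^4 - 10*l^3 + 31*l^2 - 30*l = (l)*(l^3 - 10*l^2 + 31*l - 30) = l*(l - 5)*(l^2 - 5*l + 6) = l*(l - 5)*(l - 2)*(l - 3)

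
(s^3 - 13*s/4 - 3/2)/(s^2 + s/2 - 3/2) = (s^2 - 3*s/2 - 1)/(s - 1)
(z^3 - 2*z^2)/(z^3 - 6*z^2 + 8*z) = z/(z - 4)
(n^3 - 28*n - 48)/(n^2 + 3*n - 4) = (n^2 - 4*n - 12)/(n - 1)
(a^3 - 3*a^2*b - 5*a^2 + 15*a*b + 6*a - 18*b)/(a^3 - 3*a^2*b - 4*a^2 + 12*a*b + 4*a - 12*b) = (a - 3)/(a - 2)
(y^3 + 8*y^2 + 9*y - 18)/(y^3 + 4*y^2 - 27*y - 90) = (y - 1)/(y - 5)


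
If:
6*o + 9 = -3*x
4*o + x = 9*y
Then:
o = 9*y/2 + 3/2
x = -9*y - 6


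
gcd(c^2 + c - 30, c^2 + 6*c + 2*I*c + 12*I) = c + 6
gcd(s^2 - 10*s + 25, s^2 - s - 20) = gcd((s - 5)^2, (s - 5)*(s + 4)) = s - 5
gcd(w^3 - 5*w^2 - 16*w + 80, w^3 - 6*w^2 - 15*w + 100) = w^2 - w - 20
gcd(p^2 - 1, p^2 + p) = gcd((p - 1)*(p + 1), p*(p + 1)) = p + 1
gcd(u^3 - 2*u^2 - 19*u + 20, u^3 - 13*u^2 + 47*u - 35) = u^2 - 6*u + 5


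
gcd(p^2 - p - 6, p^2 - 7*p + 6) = 1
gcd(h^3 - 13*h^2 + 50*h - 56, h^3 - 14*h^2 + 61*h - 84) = h^2 - 11*h + 28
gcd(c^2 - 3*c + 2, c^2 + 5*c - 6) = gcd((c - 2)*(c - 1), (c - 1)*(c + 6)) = c - 1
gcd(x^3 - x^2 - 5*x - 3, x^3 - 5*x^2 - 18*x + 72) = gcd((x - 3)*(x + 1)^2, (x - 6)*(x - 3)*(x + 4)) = x - 3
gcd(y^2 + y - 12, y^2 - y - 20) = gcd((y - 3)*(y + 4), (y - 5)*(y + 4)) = y + 4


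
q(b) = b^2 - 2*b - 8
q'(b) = 2*b - 2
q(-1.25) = -3.94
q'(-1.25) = -4.50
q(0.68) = -8.90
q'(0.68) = -0.64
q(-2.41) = 2.63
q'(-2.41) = -6.82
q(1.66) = -8.56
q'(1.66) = 1.32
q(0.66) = -8.88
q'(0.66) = -0.68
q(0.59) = -8.83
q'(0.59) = -0.82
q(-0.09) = -7.81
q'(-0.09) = -2.18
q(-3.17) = 8.39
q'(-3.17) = -8.34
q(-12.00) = 160.00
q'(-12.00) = -26.00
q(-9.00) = 91.00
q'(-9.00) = -20.00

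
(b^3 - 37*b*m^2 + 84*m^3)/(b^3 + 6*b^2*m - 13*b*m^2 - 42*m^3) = (b - 4*m)/(b + 2*m)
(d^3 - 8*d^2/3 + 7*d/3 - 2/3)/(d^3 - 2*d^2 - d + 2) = (d^2 - 5*d/3 + 2/3)/(d^2 - d - 2)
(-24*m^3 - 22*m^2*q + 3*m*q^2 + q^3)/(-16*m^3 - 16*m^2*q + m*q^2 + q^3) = (6*m + q)/(4*m + q)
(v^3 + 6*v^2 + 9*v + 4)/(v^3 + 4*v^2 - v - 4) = (v + 1)/(v - 1)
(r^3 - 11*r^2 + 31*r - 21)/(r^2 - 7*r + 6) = (r^2 - 10*r + 21)/(r - 6)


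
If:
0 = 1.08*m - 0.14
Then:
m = 0.13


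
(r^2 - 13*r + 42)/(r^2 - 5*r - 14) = (r - 6)/(r + 2)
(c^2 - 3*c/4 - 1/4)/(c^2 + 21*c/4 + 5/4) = (c - 1)/(c + 5)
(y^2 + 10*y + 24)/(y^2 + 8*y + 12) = (y + 4)/(y + 2)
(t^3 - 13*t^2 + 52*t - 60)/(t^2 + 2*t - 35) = (t^2 - 8*t + 12)/(t + 7)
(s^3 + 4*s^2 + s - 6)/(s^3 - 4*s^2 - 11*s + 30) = (s^2 + s - 2)/(s^2 - 7*s + 10)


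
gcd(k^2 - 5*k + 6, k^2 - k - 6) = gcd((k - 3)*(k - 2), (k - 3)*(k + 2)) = k - 3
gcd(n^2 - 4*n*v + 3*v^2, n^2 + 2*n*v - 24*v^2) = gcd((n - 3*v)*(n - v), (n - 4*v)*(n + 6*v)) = 1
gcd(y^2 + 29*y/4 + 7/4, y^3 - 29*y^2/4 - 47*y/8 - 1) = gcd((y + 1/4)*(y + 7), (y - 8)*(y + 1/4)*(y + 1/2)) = y + 1/4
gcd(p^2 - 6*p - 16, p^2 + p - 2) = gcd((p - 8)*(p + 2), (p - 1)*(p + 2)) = p + 2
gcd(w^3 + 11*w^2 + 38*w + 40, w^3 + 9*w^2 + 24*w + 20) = w^2 + 7*w + 10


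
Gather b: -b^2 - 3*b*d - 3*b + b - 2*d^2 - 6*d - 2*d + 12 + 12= -b^2 + b*(-3*d - 2) - 2*d^2 - 8*d + 24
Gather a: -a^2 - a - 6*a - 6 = -a^2 - 7*a - 6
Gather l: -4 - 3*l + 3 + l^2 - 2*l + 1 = l^2 - 5*l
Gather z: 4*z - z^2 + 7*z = -z^2 + 11*z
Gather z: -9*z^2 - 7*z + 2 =-9*z^2 - 7*z + 2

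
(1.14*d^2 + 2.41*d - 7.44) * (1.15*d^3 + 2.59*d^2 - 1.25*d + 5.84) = 1.311*d^5 + 5.7241*d^4 - 3.7391*d^3 - 15.6245*d^2 + 23.3744*d - 43.4496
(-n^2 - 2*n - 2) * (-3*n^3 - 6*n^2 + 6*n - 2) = 3*n^5 + 12*n^4 + 12*n^3 + 2*n^2 - 8*n + 4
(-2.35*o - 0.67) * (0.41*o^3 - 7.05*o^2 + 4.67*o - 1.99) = -0.9635*o^4 + 16.2928*o^3 - 6.251*o^2 + 1.5476*o + 1.3333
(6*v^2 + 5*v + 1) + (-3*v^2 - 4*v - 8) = 3*v^2 + v - 7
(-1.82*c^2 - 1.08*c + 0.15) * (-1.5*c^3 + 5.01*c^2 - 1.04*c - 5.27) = 2.73*c^5 - 7.4982*c^4 - 3.743*c^3 + 11.4661*c^2 + 5.5356*c - 0.7905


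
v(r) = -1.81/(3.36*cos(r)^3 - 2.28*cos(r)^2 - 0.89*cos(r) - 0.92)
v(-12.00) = 1.42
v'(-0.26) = 2.49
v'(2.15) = -2.52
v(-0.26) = 2.06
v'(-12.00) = -1.46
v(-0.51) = 1.51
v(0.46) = 1.60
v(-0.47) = 1.58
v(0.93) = 1.17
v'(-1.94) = 3.14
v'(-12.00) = -1.46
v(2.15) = 1.09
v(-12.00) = 1.42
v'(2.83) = -0.28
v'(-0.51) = 1.72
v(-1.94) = 1.72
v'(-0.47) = 1.91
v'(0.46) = -1.96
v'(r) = -1.81*(10.08*sin(r)*cos(r)^2 - 4.56*sin(r)*cos(r) - 0.89*sin(r))/(3.36*cos(r)^3 - 2.28*cos(r)^2 - 0.89*cos(r) - 0.92)^2 = (-18.2448*cos(r)^2 + 8.2536*cos(r) + 1.6109)*sin(r)/(-3.36*cos(r)^3 + 2.28*cos(r)^2 + 0.89*cos(r) + 0.92)^2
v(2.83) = 0.36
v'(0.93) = 0.01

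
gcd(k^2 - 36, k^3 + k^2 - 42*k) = k - 6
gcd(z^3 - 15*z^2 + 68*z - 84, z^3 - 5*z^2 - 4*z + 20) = z - 2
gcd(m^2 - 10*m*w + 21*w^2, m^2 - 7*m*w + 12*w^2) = -m + 3*w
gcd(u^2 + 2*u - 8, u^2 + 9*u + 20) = u + 4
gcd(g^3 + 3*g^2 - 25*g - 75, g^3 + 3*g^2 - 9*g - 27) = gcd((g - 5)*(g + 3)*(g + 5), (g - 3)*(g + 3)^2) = g + 3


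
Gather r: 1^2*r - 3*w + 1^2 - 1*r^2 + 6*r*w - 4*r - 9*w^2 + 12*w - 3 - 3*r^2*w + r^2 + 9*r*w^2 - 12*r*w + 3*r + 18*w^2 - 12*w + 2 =-3*r^2*w + r*(9*w^2 - 6*w) + 9*w^2 - 3*w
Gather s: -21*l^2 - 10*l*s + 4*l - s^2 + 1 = -21*l^2 - 10*l*s + 4*l - s^2 + 1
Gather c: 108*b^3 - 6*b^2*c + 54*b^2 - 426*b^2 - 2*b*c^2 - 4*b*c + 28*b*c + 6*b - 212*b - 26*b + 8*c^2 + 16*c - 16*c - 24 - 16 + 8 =108*b^3 - 372*b^2 - 232*b + c^2*(8 - 2*b) + c*(-6*b^2 + 24*b) - 32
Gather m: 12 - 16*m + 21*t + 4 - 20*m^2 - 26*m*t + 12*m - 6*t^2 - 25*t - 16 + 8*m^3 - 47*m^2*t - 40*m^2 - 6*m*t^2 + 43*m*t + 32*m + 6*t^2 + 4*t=8*m^3 + m^2*(-47*t - 60) + m*(-6*t^2 + 17*t + 28)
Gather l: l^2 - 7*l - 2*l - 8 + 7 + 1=l^2 - 9*l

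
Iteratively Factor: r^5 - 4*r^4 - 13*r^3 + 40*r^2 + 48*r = (r)*(r^4 - 4*r^3 - 13*r^2 + 40*r + 48) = r*(r + 3)*(r^3 - 7*r^2 + 8*r + 16) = r*(r - 4)*(r + 3)*(r^2 - 3*r - 4) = r*(r - 4)*(r + 1)*(r + 3)*(r - 4)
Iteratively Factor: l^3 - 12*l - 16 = (l + 2)*(l^2 - 2*l - 8) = (l - 4)*(l + 2)*(l + 2)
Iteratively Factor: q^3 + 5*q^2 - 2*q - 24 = (q + 4)*(q^2 + q - 6) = (q + 3)*(q + 4)*(q - 2)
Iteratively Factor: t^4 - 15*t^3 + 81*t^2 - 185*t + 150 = (t - 3)*(t^3 - 12*t^2 + 45*t - 50) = (t - 5)*(t - 3)*(t^2 - 7*t + 10) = (t - 5)*(t - 3)*(t - 2)*(t - 5)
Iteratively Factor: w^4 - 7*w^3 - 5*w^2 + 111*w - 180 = (w - 3)*(w^3 - 4*w^2 - 17*w + 60) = (w - 3)*(w + 4)*(w^2 - 8*w + 15) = (w - 5)*(w - 3)*(w + 4)*(w - 3)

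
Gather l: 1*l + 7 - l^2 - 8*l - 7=-l^2 - 7*l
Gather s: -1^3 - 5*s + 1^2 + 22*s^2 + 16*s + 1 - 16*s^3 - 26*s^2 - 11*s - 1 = -16*s^3 - 4*s^2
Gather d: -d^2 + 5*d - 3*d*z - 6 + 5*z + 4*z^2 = -d^2 + d*(5 - 3*z) + 4*z^2 + 5*z - 6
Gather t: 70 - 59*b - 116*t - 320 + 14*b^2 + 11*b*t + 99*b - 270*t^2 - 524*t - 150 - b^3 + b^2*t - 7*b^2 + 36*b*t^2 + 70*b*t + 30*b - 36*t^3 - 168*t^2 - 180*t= -b^3 + 7*b^2 + 70*b - 36*t^3 + t^2*(36*b - 438) + t*(b^2 + 81*b - 820) - 400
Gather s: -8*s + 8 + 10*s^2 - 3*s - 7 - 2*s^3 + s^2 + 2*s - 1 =-2*s^3 + 11*s^2 - 9*s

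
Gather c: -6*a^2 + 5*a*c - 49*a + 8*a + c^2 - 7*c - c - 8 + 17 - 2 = -6*a^2 - 41*a + c^2 + c*(5*a - 8) + 7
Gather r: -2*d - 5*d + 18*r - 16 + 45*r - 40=-7*d + 63*r - 56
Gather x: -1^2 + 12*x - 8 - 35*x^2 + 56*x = -35*x^2 + 68*x - 9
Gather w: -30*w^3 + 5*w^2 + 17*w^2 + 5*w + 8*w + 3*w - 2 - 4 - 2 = -30*w^3 + 22*w^2 + 16*w - 8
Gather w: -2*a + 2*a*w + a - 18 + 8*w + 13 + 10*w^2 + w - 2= -a + 10*w^2 + w*(2*a + 9) - 7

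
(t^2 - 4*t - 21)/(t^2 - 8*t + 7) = (t + 3)/(t - 1)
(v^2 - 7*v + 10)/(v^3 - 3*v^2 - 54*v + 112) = (v - 5)/(v^2 - v - 56)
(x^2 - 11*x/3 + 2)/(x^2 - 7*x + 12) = (x - 2/3)/(x - 4)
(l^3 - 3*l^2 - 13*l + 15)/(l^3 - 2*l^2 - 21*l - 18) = (l^2 - 6*l + 5)/(l^2 - 5*l - 6)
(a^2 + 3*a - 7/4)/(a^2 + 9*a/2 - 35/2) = (4*a^2 + 12*a - 7)/(2*(2*a^2 + 9*a - 35))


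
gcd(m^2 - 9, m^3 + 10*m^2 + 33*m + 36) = m + 3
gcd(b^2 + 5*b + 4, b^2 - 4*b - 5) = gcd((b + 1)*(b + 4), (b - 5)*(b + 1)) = b + 1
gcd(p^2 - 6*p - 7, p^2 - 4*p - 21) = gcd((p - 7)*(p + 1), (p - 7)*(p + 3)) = p - 7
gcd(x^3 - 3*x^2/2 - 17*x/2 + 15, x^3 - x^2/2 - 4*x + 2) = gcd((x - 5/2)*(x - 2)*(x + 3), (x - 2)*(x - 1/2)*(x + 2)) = x - 2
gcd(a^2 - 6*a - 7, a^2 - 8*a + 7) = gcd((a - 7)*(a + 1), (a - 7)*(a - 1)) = a - 7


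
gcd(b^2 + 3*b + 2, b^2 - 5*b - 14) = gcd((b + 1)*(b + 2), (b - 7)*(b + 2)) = b + 2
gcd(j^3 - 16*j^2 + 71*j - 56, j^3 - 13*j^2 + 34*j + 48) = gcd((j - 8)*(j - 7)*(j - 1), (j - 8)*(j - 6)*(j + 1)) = j - 8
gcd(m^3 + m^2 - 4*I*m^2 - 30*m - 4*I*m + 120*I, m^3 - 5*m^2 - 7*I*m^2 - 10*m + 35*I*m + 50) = m - 5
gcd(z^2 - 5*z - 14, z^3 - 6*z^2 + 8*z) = 1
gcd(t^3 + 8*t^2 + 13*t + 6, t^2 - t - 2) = t + 1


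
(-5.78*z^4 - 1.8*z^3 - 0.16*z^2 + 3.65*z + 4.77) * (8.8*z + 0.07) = -50.864*z^5 - 16.2446*z^4 - 1.534*z^3 + 32.1088*z^2 + 42.2315*z + 0.3339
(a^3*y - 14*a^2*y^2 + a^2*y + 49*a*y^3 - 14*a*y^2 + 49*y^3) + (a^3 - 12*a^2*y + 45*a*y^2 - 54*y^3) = a^3*y + a^3 - 14*a^2*y^2 - 11*a^2*y + 49*a*y^3 + 31*a*y^2 - 5*y^3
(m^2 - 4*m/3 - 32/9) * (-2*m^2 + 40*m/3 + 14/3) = -2*m^4 + 16*m^3 - 6*m^2 - 1448*m/27 - 448/27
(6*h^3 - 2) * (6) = 36*h^3 - 12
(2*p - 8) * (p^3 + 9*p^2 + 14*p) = 2*p^4 + 10*p^3 - 44*p^2 - 112*p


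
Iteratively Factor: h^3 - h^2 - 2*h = (h)*(h^2 - h - 2) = h*(h - 2)*(h + 1)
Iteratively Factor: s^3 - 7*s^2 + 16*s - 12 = (s - 2)*(s^2 - 5*s + 6) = (s - 2)^2*(s - 3)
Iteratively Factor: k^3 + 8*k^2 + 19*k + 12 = (k + 1)*(k^2 + 7*k + 12) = (k + 1)*(k + 4)*(k + 3)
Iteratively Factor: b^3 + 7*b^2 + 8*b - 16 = (b + 4)*(b^2 + 3*b - 4) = (b + 4)^2*(b - 1)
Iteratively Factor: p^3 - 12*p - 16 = (p + 2)*(p^2 - 2*p - 8) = (p + 2)^2*(p - 4)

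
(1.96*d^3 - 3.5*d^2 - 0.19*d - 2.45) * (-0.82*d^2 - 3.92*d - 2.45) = -1.6072*d^5 - 4.8132*d^4 + 9.0738*d^3 + 11.3288*d^2 + 10.0695*d + 6.0025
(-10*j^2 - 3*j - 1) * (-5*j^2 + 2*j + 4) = 50*j^4 - 5*j^3 - 41*j^2 - 14*j - 4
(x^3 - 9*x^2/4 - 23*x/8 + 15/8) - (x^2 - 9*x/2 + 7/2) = x^3 - 13*x^2/4 + 13*x/8 - 13/8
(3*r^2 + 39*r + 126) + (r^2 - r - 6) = 4*r^2 + 38*r + 120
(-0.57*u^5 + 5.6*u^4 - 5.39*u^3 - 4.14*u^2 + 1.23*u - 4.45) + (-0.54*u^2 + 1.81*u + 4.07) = -0.57*u^5 + 5.6*u^4 - 5.39*u^3 - 4.68*u^2 + 3.04*u - 0.38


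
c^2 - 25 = (c - 5)*(c + 5)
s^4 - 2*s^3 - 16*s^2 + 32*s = s*(s - 4)*(s - 2)*(s + 4)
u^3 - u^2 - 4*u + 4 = (u - 2)*(u - 1)*(u + 2)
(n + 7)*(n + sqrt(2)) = n^2 + sqrt(2)*n + 7*n + 7*sqrt(2)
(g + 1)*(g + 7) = g^2 + 8*g + 7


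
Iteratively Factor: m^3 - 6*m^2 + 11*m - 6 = (m - 1)*(m^2 - 5*m + 6) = (m - 2)*(m - 1)*(m - 3)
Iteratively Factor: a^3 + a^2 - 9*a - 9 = (a + 1)*(a^2 - 9) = (a - 3)*(a + 1)*(a + 3)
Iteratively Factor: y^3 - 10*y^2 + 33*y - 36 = (y - 4)*(y^2 - 6*y + 9) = (y - 4)*(y - 3)*(y - 3)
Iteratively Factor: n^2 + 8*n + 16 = (n + 4)*(n + 4)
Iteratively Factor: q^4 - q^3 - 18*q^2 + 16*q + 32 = (q - 4)*(q^3 + 3*q^2 - 6*q - 8) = (q - 4)*(q - 2)*(q^2 + 5*q + 4) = (q - 4)*(q - 2)*(q + 1)*(q + 4)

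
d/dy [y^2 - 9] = 2*y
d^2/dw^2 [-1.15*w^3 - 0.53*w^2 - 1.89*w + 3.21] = -6.9*w - 1.06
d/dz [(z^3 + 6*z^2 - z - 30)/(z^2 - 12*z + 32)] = (z^4 - 24*z^3 + 25*z^2 + 444*z - 392)/(z^4 - 24*z^3 + 208*z^2 - 768*z + 1024)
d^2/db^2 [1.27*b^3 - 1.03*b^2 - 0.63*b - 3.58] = 7.62*b - 2.06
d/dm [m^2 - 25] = 2*m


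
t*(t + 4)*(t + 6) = t^3 + 10*t^2 + 24*t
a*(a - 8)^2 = a^3 - 16*a^2 + 64*a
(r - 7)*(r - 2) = r^2 - 9*r + 14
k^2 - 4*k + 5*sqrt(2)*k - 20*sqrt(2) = (k - 4)*(k + 5*sqrt(2))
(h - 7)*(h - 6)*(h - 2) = h^3 - 15*h^2 + 68*h - 84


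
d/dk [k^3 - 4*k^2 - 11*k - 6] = 3*k^2 - 8*k - 11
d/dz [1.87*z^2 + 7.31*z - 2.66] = 3.74*z + 7.31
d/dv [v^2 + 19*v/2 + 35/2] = 2*v + 19/2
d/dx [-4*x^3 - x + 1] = -12*x^2 - 1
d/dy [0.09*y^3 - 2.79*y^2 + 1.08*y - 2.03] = 0.27*y^2 - 5.58*y + 1.08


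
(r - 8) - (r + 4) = -12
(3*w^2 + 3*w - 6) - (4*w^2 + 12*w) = -w^2 - 9*w - 6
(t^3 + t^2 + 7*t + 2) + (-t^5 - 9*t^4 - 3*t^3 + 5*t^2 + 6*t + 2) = -t^5 - 9*t^4 - 2*t^3 + 6*t^2 + 13*t + 4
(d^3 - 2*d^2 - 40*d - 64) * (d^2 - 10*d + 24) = d^5 - 12*d^4 + 4*d^3 + 288*d^2 - 320*d - 1536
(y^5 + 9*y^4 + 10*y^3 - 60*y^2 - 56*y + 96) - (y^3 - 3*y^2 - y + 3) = y^5 + 9*y^4 + 9*y^3 - 57*y^2 - 55*y + 93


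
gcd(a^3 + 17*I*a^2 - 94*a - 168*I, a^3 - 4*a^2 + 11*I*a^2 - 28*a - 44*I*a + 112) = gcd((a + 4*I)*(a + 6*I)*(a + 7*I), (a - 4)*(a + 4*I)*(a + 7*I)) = a^2 + 11*I*a - 28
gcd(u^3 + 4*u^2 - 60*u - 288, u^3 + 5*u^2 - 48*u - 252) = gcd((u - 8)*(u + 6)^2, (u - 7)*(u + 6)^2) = u^2 + 12*u + 36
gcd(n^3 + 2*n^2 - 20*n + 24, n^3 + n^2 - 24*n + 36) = n^2 + 4*n - 12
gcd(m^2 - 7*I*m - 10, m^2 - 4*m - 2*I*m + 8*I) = m - 2*I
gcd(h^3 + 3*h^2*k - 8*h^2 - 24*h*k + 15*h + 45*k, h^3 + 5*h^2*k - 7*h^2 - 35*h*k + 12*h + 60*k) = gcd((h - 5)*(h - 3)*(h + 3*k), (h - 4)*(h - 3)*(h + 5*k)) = h - 3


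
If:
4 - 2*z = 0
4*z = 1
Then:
No Solution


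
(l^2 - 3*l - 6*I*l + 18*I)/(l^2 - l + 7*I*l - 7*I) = (l^2 - 3*l - 6*I*l + 18*I)/(l^2 - l + 7*I*l - 7*I)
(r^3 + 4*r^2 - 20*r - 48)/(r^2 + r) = (r^3 + 4*r^2 - 20*r - 48)/(r*(r + 1))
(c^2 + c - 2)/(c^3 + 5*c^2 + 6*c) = (c - 1)/(c*(c + 3))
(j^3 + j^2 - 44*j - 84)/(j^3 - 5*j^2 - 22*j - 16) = (j^2 - j - 42)/(j^2 - 7*j - 8)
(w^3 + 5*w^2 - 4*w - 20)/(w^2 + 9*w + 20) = (w^2 - 4)/(w + 4)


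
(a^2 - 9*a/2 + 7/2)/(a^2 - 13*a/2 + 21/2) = (a - 1)/(a - 3)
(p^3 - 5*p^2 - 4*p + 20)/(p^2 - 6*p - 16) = (p^2 - 7*p + 10)/(p - 8)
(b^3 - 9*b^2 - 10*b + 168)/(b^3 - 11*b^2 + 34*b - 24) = (b^2 - 3*b - 28)/(b^2 - 5*b + 4)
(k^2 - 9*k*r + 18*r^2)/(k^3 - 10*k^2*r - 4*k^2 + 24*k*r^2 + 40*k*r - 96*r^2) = (-k + 3*r)/(-k^2 + 4*k*r + 4*k - 16*r)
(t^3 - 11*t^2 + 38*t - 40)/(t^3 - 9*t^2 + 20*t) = (t - 2)/t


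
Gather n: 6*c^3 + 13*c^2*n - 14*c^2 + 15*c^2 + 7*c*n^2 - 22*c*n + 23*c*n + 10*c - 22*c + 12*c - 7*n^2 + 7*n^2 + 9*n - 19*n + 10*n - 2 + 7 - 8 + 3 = 6*c^3 + c^2 + 7*c*n^2 + n*(13*c^2 + c)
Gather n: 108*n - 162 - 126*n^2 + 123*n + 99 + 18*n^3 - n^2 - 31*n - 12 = 18*n^3 - 127*n^2 + 200*n - 75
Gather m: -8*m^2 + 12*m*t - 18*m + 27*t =-8*m^2 + m*(12*t - 18) + 27*t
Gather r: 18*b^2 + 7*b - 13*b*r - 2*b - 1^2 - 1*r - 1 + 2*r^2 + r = 18*b^2 - 13*b*r + 5*b + 2*r^2 - 2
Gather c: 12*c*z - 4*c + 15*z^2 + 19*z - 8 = c*(12*z - 4) + 15*z^2 + 19*z - 8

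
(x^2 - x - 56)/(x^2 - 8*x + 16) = (x^2 - x - 56)/(x^2 - 8*x + 16)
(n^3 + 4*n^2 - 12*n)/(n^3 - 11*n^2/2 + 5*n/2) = 2*(n^2 + 4*n - 12)/(2*n^2 - 11*n + 5)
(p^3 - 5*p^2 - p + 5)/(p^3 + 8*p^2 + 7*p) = (p^2 - 6*p + 5)/(p*(p + 7))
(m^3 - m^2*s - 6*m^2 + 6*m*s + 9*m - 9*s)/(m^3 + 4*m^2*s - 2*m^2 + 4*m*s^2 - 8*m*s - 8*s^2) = (m^3 - m^2*s - 6*m^2 + 6*m*s + 9*m - 9*s)/(m^3 + 4*m^2*s - 2*m^2 + 4*m*s^2 - 8*m*s - 8*s^2)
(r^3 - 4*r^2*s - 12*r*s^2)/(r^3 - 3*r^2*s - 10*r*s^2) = (r - 6*s)/(r - 5*s)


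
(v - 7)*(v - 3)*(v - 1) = v^3 - 11*v^2 + 31*v - 21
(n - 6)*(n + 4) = n^2 - 2*n - 24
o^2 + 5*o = o*(o + 5)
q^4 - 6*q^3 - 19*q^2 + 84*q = q*(q - 7)*(q - 3)*(q + 4)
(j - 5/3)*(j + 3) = j^2 + 4*j/3 - 5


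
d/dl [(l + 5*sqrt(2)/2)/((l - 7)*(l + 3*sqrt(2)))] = (2*(l - 7)*(l + 3*sqrt(2)) - (l - 7)*(2*l + 5*sqrt(2)) - (l + 3*sqrt(2))*(2*l + 5*sqrt(2)))/(2*(l - 7)^2*(l + 3*sqrt(2))^2)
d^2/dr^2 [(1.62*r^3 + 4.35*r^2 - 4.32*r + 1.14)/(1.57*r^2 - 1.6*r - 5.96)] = (-3.5527136788005e-15*r^5 + 1.4210854715202e-14*r^4 + 39.169392*r^3 + 353.772756*r^2 + 85.5492479999999*r + 418.600176)/(3.869893*r^6 - 11.83152*r^5 - 32.014812*r^4 + 85.73312*r^3 + 121.533936*r^2 - 170.50368*r - 211.708736)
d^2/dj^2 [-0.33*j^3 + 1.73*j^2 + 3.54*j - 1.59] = 3.46 - 1.98*j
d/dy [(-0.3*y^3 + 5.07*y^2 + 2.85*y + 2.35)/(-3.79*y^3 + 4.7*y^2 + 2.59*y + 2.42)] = (-4.44089209850063e-16*y^5 + 17.8053*y^4 + 20.049*y^3 + 24.2778*y^2 + 2.4488*y + 0.8105)/(14.3641*y^6 - 35.626*y^5 + 2.45780000000001*y^4 + 6.0024*y^3 + 29.4561*y^2 + 12.5356*y + 5.8564)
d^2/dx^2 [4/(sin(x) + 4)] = 4*(4*sin(x) + cos(x)^2 + 1)/(sin(x) + 4)^3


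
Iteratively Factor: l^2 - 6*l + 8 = (l - 4)*(l - 2)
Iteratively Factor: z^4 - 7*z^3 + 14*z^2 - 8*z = (z - 2)*(z^3 - 5*z^2 + 4*z) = (z - 4)*(z - 2)*(z^2 - z) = (z - 4)*(z - 2)*(z - 1)*(z)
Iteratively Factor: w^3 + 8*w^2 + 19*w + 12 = (w + 1)*(w^2 + 7*w + 12) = (w + 1)*(w + 4)*(w + 3)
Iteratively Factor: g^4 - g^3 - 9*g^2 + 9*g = (g + 3)*(g^3 - 4*g^2 + 3*g) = (g - 3)*(g + 3)*(g^2 - g) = (g - 3)*(g - 1)*(g + 3)*(g)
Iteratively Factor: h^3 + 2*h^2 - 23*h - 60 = (h + 3)*(h^2 - h - 20) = (h + 3)*(h + 4)*(h - 5)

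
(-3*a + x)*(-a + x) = 3*a^2 - 4*a*x + x^2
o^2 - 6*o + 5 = (o - 5)*(o - 1)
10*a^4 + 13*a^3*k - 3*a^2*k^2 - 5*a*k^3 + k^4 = (-5*a + k)*(-2*a + k)*(a + k)^2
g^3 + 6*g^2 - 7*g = g*(g - 1)*(g + 7)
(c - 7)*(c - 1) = c^2 - 8*c + 7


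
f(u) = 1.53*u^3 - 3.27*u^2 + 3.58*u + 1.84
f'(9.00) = 316.51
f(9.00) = 884.56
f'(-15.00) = 1134.43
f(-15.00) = -5951.36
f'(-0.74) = 10.93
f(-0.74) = -3.22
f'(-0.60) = 9.16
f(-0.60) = -1.82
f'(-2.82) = 58.52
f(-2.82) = -68.57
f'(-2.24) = 41.26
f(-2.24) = -39.78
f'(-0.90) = 13.18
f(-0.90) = -5.15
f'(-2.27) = 42.08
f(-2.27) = -41.03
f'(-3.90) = 98.90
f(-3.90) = -152.62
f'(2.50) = 15.92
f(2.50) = 14.26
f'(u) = 4.59*u^2 - 6.54*u + 3.58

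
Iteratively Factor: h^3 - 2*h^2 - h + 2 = (h - 1)*(h^2 - h - 2) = (h - 2)*(h - 1)*(h + 1)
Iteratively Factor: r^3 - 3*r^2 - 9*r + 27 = (r + 3)*(r^2 - 6*r + 9) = (r - 3)*(r + 3)*(r - 3)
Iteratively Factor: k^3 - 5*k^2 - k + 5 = (k - 5)*(k^2 - 1) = (k - 5)*(k - 1)*(k + 1)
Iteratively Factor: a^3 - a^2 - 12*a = (a + 3)*(a^2 - 4*a) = (a - 4)*(a + 3)*(a)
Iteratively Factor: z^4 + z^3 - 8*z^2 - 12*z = (z)*(z^3 + z^2 - 8*z - 12) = z*(z + 2)*(z^2 - z - 6) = z*(z + 2)^2*(z - 3)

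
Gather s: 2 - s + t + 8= -s + t + 10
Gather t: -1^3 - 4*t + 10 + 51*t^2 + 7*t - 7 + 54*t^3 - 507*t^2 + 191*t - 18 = 54*t^3 - 456*t^2 + 194*t - 16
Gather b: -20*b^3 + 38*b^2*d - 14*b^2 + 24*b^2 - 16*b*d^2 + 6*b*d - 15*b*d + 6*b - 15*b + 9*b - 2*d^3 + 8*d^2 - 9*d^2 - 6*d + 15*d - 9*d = -20*b^3 + b^2*(38*d + 10) + b*(-16*d^2 - 9*d) - 2*d^3 - d^2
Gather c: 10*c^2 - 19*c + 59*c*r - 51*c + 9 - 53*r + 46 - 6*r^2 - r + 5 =10*c^2 + c*(59*r - 70) - 6*r^2 - 54*r + 60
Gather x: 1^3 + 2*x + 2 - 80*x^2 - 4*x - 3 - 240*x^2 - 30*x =-320*x^2 - 32*x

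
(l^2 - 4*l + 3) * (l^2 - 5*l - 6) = l^4 - 9*l^3 + 17*l^2 + 9*l - 18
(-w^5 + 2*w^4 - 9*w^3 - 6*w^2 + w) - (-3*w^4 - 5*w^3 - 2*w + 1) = -w^5 + 5*w^4 - 4*w^3 - 6*w^2 + 3*w - 1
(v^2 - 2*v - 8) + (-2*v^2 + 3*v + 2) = -v^2 + v - 6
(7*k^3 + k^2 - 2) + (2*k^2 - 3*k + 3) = 7*k^3 + 3*k^2 - 3*k + 1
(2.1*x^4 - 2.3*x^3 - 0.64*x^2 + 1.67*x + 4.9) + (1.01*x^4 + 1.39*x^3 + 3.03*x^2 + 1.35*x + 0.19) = 3.11*x^4 - 0.91*x^3 + 2.39*x^2 + 3.02*x + 5.09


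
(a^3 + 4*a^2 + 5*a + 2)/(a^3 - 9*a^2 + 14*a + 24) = (a^2 + 3*a + 2)/(a^2 - 10*a + 24)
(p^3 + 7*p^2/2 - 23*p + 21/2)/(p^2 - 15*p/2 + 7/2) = (p^2 + 4*p - 21)/(p - 7)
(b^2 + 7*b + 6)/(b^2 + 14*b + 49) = (b^2 + 7*b + 6)/(b^2 + 14*b + 49)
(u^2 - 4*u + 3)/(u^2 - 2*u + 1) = (u - 3)/(u - 1)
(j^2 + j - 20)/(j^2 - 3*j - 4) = (j + 5)/(j + 1)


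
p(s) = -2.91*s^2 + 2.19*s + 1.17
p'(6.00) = -32.73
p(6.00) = -90.45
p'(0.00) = 2.19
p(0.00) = 1.17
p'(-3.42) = 22.09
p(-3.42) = -40.36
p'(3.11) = -15.91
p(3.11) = -20.16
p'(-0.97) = 7.84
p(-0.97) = -3.69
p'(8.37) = -46.52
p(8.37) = -184.37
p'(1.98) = -9.33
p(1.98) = -5.90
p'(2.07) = -9.86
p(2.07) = -6.77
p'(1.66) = -7.47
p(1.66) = -3.21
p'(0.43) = -0.31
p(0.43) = 1.57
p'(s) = 2.19 - 5.82*s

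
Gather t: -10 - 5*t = -5*t - 10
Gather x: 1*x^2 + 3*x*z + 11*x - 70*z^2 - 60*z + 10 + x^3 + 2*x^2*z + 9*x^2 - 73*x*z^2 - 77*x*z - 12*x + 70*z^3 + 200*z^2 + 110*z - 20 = x^3 + x^2*(2*z + 10) + x*(-73*z^2 - 74*z - 1) + 70*z^3 + 130*z^2 + 50*z - 10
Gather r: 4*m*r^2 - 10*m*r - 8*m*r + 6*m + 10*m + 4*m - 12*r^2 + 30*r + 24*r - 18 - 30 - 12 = 20*m + r^2*(4*m - 12) + r*(54 - 18*m) - 60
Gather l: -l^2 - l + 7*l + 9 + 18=-l^2 + 6*l + 27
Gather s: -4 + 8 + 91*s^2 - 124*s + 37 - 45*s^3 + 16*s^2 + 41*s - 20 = -45*s^3 + 107*s^2 - 83*s + 21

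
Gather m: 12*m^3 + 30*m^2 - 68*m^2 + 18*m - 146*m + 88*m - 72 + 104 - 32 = 12*m^3 - 38*m^2 - 40*m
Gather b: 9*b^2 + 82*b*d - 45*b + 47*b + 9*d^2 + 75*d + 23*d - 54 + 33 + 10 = 9*b^2 + b*(82*d + 2) + 9*d^2 + 98*d - 11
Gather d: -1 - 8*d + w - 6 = -8*d + w - 7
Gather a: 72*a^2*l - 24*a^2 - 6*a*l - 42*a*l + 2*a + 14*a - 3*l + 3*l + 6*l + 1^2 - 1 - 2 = a^2*(72*l - 24) + a*(16 - 48*l) + 6*l - 2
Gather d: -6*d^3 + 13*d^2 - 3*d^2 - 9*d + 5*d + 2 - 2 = -6*d^3 + 10*d^2 - 4*d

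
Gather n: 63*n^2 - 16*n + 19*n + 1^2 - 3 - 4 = 63*n^2 + 3*n - 6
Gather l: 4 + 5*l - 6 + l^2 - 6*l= l^2 - l - 2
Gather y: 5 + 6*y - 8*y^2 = -8*y^2 + 6*y + 5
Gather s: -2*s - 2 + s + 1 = -s - 1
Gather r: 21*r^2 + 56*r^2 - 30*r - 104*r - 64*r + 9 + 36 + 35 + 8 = 77*r^2 - 198*r + 88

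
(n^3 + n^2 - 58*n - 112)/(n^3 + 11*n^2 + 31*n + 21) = (n^2 - 6*n - 16)/(n^2 + 4*n + 3)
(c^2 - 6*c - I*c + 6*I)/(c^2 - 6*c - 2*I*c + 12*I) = (c - I)/(c - 2*I)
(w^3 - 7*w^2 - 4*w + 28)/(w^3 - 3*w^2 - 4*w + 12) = (w - 7)/(w - 3)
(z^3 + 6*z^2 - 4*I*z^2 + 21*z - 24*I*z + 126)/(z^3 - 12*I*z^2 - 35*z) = (z^2 + 3*z*(2 + I) + 18*I)/(z*(z - 5*I))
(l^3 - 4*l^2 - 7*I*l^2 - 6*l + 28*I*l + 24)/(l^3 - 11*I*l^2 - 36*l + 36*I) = (l^2 - l*(4 + I) + 4*I)/(l^2 - 5*I*l - 6)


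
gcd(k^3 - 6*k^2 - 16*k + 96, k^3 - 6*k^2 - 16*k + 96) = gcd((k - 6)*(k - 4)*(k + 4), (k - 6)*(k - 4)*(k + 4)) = k^3 - 6*k^2 - 16*k + 96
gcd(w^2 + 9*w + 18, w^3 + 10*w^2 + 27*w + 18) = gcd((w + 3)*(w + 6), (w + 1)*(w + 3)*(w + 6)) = w^2 + 9*w + 18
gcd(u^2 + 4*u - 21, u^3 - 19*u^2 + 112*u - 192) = u - 3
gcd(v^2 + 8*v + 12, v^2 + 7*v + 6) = v + 6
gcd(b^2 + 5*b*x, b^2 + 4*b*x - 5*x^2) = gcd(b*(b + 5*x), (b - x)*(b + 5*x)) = b + 5*x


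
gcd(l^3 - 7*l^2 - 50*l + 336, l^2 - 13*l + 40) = l - 8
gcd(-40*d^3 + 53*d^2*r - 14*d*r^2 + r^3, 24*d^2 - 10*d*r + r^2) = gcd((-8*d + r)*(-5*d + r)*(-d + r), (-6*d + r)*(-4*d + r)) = 1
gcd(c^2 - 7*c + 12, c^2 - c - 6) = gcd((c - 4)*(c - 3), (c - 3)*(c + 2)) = c - 3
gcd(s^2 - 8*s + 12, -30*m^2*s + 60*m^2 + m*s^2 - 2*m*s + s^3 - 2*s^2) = s - 2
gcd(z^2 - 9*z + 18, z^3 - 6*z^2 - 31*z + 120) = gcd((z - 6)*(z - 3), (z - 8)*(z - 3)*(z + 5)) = z - 3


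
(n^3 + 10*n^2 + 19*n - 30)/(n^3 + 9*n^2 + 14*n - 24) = (n + 5)/(n + 4)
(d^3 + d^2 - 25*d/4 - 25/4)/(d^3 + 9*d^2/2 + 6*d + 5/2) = (d - 5/2)/(d + 1)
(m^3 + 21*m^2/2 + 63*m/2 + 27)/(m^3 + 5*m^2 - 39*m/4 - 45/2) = 2*(m + 3)/(2*m - 5)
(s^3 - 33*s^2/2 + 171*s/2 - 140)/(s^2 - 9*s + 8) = (2*s^2 - 17*s + 35)/(2*(s - 1))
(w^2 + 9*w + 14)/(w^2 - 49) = (w + 2)/(w - 7)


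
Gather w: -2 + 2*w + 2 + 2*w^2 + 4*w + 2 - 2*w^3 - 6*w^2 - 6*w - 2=-2*w^3 - 4*w^2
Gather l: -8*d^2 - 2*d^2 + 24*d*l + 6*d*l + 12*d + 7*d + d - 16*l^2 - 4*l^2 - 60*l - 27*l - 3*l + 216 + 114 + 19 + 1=-10*d^2 + 20*d - 20*l^2 + l*(30*d - 90) + 350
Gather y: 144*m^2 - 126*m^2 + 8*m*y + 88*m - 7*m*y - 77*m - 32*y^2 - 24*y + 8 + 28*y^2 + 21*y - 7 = 18*m^2 + 11*m - 4*y^2 + y*(m - 3) + 1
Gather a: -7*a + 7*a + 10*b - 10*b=0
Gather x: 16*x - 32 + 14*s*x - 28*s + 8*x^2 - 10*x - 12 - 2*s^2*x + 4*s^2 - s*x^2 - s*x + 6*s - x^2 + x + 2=4*s^2 - 22*s + x^2*(7 - s) + x*(-2*s^2 + 13*s + 7) - 42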